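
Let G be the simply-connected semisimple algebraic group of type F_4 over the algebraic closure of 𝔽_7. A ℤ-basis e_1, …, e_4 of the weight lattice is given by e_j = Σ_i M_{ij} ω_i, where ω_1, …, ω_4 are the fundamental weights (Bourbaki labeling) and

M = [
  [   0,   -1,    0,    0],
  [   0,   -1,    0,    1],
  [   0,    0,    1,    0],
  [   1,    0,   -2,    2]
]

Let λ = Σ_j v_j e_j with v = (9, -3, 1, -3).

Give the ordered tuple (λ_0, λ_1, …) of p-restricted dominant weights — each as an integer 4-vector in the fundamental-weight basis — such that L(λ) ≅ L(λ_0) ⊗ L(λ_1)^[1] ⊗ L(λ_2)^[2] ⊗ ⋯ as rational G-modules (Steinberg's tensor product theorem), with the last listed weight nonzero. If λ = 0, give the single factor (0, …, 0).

Converting to the ω-basis (c_i = row i of M dotted with v = (9, -3, 1, -3)):
  c_1 = 0*9 + -1*-3 + 0*1 + 0*-3 = 3
  c_2 = 0*9 + -1*-3 + 0*1 + 1*-3 = 0
  c_3 = 0*9 + 0*-3 + 1*1 + 0*-3 = 1
  c_4 = 1*9 + 0*-3 + -2*1 + 2*-3 = 1
Base-7 expansion of each c_i:
  c_1 = 3 = 3·7^0
  c_2 = 0
  c_3 = 1 = 1·7^0
  c_4 = 1 = 1·7^0
Factor λ_0 = (3, 0, 1, 1)

((3, 0, 1, 1),)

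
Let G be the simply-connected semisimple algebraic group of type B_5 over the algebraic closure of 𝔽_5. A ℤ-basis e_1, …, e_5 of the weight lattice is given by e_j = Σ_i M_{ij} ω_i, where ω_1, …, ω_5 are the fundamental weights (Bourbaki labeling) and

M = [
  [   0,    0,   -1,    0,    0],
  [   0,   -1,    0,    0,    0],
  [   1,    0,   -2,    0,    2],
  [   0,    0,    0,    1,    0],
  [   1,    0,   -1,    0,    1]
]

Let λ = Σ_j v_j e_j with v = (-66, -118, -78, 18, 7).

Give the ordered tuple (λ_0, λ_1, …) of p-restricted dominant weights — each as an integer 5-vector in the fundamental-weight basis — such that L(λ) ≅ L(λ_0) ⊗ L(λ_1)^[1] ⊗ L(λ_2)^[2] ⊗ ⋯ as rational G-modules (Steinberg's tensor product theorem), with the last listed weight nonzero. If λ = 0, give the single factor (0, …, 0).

((3, 3, 4, 3, 4), (0, 3, 0, 3, 3), (3, 4, 4, 0, 0))

Converting to the ω-basis (c_i = row i of M dotted with v = (-66, -118, -78, 18, 7)):
  c_1 = (0)·(-66) + (0)·(-118) + (-1)·(-78) + (0)·(18) + (0)·(7) = 78
  c_2 = (0)·(-66) + (-1)·(-118) + (0)·(-78) + (0)·(18) + (0)·(7) = 118
  c_3 = (1)·(-66) + (0)·(-118) + (-2)·(-78) + (0)·(18) + (2)·(7) = 104
  c_4 = (0)·(-66) + (0)·(-118) + (0)·(-78) + (1)·(18) + (0)·(7) = 18
  c_5 = (1)·(-66) + (0)·(-118) + (-1)·(-78) + (0)·(18) + (1)·(7) = 19
p = 5; digits c_i = Σ_j d_{ij}·5^j, 0 ≤ d_{ij} < 5:
  c_1 = 78 = 3·5^0 + 0·5^1 + 3·5^2
  c_2 = 118 = 3·5^0 + 3·5^1 + 4·5^2
  c_3 = 104 = 4·5^0 + 0·5^1 + 4·5^2
  c_4 = 18 = 3·5^0 + 3·5^1
  c_5 = 19 = 4·5^0 + 3·5^1
λ_0 = (3, 3, 4, 3, 4)
λ_1 = (0, 3, 0, 3, 3)
λ_2 = (3, 4, 4, 0, 0)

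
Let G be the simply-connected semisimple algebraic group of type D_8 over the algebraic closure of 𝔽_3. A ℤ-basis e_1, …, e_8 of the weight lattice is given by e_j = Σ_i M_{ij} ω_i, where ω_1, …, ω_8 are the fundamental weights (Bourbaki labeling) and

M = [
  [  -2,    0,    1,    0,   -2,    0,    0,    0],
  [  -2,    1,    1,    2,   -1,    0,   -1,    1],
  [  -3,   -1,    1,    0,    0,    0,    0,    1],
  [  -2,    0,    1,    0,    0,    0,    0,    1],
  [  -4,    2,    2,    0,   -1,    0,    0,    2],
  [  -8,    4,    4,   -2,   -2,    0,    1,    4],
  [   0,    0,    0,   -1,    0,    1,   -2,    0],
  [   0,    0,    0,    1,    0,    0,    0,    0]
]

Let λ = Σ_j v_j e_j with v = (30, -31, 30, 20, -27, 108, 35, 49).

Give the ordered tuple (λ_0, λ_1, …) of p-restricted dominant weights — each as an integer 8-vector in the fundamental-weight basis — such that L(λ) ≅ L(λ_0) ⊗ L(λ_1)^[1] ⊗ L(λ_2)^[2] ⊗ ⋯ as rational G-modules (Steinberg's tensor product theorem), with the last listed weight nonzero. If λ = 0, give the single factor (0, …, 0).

ω-coordinates c = M·v, v = (30, -31, 30, 20, -27, 108, 35, 49):
  c_1 = (-2)·(30) + (0)·(-31) + (1)·(30) + (0)·(20) + (-2)·(-27) + (0)·(108) + (0)·(35) + (0)·(49) = 24
  c_2 = (-2)·(30) + (1)·(-31) + (1)·(30) + (2)·(20) + (-1)·(-27) + (0)·(108) + (-1)·(35) + (1)·(49) = 20
  c_3 = (-3)·(30) + (-1)·(-31) + (1)·(30) + (0)·(20) + (0)·(-27) + (0)·(108) + (0)·(35) + (1)·(49) = 20
  c_4 = (-2)·(30) + (0)·(-31) + (1)·(30) + (0)·(20) + (0)·(-27) + (0)·(108) + (0)·(35) + (1)·(49) = 19
  c_5 = (-4)·(30) + (2)·(-31) + (2)·(30) + (0)·(20) + (-1)·(-27) + (0)·(108) + (0)·(35) + (2)·(49) = 3
  c_6 = (-8)·(30) + (4)·(-31) + (4)·(30) + (-2)·(20) + (-2)·(-27) + (0)·(108) + (1)·(35) + (4)·(49) = 1
  c_7 = (0)·(30) + (0)·(-31) + (0)·(30) + (-1)·(20) + (0)·(-27) + (1)·(108) + (-2)·(35) + (0)·(49) = 18
  c_8 = (0)·(30) + (0)·(-31) + (0)·(30) + (1)·(20) + (0)·(-27) + (0)·(108) + (0)·(35) + (0)·(49) = 20
Writing each c_i in base p = 3:
  c_1 = 24 = 0·3^0 + 2·3^1 + 2·3^2
  c_2 = 20 = 2·3^0 + 0·3^1 + 2·3^2
  c_3 = 20 = 2·3^0 + 0·3^1 + 2·3^2
  c_4 = 19 = 1·3^0 + 0·3^1 + 2·3^2
  c_5 = 3 = 0·3^0 + 1·3^1
  c_6 = 1 = 1·3^0
  c_7 = 18 = 0·3^0 + 0·3^1 + 2·3^2
  c_8 = 20 = 2·3^0 + 0·3^1 + 2·3^2
λ_0 = (0, 2, 2, 1, 0, 1, 0, 2)
λ_1 = (2, 0, 0, 0, 1, 0, 0, 0)
λ_2 = (2, 2, 2, 2, 0, 0, 2, 2)

((0, 2, 2, 1, 0, 1, 0, 2), (2, 0, 0, 0, 1, 0, 0, 0), (2, 2, 2, 2, 0, 0, 2, 2))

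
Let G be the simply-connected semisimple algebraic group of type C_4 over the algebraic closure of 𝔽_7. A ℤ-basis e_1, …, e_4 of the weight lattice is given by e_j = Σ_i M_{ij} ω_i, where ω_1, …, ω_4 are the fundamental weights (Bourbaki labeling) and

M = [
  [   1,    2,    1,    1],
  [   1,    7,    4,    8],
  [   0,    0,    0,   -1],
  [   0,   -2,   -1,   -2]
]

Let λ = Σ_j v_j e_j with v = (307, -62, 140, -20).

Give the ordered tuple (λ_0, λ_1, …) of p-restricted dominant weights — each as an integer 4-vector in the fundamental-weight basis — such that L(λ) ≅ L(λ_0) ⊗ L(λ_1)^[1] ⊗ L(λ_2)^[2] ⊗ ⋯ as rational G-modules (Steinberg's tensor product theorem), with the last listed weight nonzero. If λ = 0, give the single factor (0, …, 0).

ω-coordinates c = M·v, v = (307, -62, 140, -20):
  c_1 = 1*307 + 2*-62 + 1*140 + 1*-20 = 303
  c_2 = 1*307 + 7*-62 + 4*140 + 8*-20 = 273
  c_3 = 0*307 + 0*-62 + 0*140 + -1*-20 = 20
  c_4 = 0*307 + -2*-62 + -1*140 + -2*-20 = 24
Base-7 expansion of each c_i:
  c_1 = 303 = 2·7^0 + 1·7^1 + 6·7^2
  c_2 = 273 = 0·7^0 + 4·7^1 + 5·7^2
  c_3 = 20 = 6·7^0 + 2·7^1
  c_4 = 24 = 3·7^0 + 3·7^1
λ_0 = (2, 0, 6, 3)
λ_1 = (1, 4, 2, 3)
λ_2 = (6, 5, 0, 0)

((2, 0, 6, 3), (1, 4, 2, 3), (6, 5, 0, 0))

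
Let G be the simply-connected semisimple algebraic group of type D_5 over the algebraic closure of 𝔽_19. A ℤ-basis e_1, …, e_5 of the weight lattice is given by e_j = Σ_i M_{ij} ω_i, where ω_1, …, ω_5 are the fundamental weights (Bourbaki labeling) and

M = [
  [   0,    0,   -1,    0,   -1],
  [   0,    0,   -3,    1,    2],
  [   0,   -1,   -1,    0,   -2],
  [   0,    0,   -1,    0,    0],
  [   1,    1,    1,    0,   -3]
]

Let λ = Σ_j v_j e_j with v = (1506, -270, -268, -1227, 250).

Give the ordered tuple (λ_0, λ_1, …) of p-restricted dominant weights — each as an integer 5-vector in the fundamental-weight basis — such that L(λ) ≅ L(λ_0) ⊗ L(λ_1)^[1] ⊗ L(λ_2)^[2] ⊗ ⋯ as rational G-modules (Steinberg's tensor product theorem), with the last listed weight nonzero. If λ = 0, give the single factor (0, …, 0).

ω-coordinates c = M·v, v = (1506, -270, -268, -1227, 250):
  c_1 = 0·1506 + (0)·(-270) + (-1)·(-268) + (0)·(-1227) + (-1)·(250) = 18
  c_2 = 0·1506 + (0)·(-270) + (-3)·(-268) + (1)·(-1227) + 2·250 = 77
  c_3 = 0·1506 + (-1)·(-270) + (-1)·(-268) + (0)·(-1227) + (-2)·(250) = 38
  c_4 = 0·1506 + (0)·(-270) + (-1)·(-268) + (0)·(-1227) + 0·250 = 268
  c_5 = 1·1506 + (1)·(-270) + (1)·(-268) + (0)·(-1227) + (-3)·(250) = 218
Base-19 expansion of each c_i:
  c_1 = 18 = 18·19^0
  c_2 = 77 = 1·19^0 + 4·19^1
  c_3 = 38 = 0·19^0 + 2·19^1
  c_4 = 268 = 2·19^0 + 14·19^1
  c_5 = 218 = 9·19^0 + 11·19^1
p-restricted factor λ_0 = (18, 1, 0, 2, 9)
p-restricted factor λ_1 = (0, 4, 2, 14, 11)

((18, 1, 0, 2, 9), (0, 4, 2, 14, 11))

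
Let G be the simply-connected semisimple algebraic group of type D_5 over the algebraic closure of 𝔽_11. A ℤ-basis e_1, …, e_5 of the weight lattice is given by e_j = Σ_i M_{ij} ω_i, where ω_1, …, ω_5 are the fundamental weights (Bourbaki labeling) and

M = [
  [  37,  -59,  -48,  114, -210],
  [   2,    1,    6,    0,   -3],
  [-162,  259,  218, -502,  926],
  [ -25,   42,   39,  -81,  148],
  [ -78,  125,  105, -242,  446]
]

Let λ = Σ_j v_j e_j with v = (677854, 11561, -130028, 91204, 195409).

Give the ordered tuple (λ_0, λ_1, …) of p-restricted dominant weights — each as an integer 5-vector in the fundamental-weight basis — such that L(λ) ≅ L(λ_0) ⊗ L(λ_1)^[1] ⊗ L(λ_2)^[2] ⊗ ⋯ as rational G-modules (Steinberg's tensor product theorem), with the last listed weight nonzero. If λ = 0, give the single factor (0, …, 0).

ω-coordinates c = M·v, v = (677854, 11561, -130028, 91204, 195409):
  c_1 = 37*677854 + -59*11561 + -48*-130028 + 114*91204 + -210*195409 = 1209
  c_2 = 2*677854 + 1*11561 + 6*-130028 + 0*91204 + -3*195409 = 874
  c_3 = -162*677854 + 259*11561 + 218*-130028 + -502*91204 + 926*195409 = 173
  c_4 = -25*677854 + 42*11561 + 39*-130028 + -81*91204 + 148*195409 = 1128
  c_5 = -78*677854 + 125*11561 + 105*-130028 + -242*91204 + 446*195409 = 619
Expand coordinatewise in base 11:
  c_1 = 1209 = 10·11^0 + 10·11^1 + 9·11^2
  c_2 = 874 = 5·11^0 + 2·11^1 + 7·11^2
  c_3 = 173 = 8·11^0 + 4·11^1 + 1·11^2
  c_4 = 1128 = 6·11^0 + 3·11^1 + 9·11^2
  c_5 = 619 = 3·11^0 + 1·11^1 + 5·11^2
Factor λ_0 = (10, 5, 8, 6, 3)
Factor λ_1 = (10, 2, 4, 3, 1)
Factor λ_2 = (9, 7, 1, 9, 5)

((10, 5, 8, 6, 3), (10, 2, 4, 3, 1), (9, 7, 1, 9, 5))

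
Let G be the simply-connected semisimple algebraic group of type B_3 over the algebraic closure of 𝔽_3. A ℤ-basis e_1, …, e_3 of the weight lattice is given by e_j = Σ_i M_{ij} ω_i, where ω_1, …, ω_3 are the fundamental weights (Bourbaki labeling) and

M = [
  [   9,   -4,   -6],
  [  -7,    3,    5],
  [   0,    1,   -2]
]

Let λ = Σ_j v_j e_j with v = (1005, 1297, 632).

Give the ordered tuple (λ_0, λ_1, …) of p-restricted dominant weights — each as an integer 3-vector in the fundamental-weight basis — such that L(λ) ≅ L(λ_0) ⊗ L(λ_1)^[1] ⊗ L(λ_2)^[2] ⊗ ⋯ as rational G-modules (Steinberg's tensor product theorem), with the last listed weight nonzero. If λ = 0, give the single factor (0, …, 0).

Change of basis e → ω: c = M·v where v = (1005, 1297, 632):
  c_1 = (9)·(1005) + (-4)·(1297) + (-6)·(632) = 65
  c_2 = (-7)·(1005) + (3)·(1297) + (5)·(632) = 16
  c_3 = (0)·(1005) + (1)·(1297) + (-2)·(632) = 33
Expand coordinatewise in base 3:
  c_1 = 65 = 2·3^0 + 0·3^1 + 1·3^2 + 2·3^3
  c_2 = 16 = 1·3^0 + 2·3^1 + 1·3^2
  c_3 = 33 = 0·3^0 + 2·3^1 + 0·3^2 + 1·3^3
p-restricted factor λ_0 = (2, 1, 0)
p-restricted factor λ_1 = (0, 2, 2)
p-restricted factor λ_2 = (1, 1, 0)
p-restricted factor λ_3 = (2, 0, 1)

((2, 1, 0), (0, 2, 2), (1, 1, 0), (2, 0, 1))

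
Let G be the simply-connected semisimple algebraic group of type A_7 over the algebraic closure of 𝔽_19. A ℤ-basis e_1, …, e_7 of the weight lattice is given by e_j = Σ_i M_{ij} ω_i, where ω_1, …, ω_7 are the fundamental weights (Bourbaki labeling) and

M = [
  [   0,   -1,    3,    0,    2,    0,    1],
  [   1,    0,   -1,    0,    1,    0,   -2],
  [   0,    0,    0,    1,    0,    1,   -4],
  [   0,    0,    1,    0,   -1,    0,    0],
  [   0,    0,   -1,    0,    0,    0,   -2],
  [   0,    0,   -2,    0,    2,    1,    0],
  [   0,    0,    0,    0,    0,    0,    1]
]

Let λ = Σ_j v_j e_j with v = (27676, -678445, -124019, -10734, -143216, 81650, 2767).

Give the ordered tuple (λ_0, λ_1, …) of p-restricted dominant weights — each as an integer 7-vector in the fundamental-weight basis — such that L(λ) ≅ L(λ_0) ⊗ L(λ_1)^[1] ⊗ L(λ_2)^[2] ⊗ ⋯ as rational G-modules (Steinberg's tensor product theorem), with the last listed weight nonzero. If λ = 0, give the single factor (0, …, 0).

((18, 0, 17, 7, 1, 12, 12), (17, 3, 14, 3, 4, 15, 12), (5, 8, 13, 15, 5, 5, 7), (3, 0, 8, 2, 17, 6, 0))

Change of basis e → ω: c = M·v where v = (27676, -678445, -124019, -10734, -143216, 81650, 2767):
  c_1 = 0*27676 + -1*-678445 + 3*-124019 + 0*-10734 + 2*-143216 + 0*81650 + 1*2767 = 22723
  c_2 = 1*27676 + 0*-678445 + -1*-124019 + 0*-10734 + 1*-143216 + 0*81650 + -2*2767 = 2945
  c_3 = 0*27676 + 0*-678445 + 0*-124019 + 1*-10734 + 0*-143216 + 1*81650 + -4*2767 = 59848
  c_4 = 0*27676 + 0*-678445 + 1*-124019 + 0*-10734 + -1*-143216 + 0*81650 + 0*2767 = 19197
  c_5 = 0*27676 + 0*-678445 + -1*-124019 + 0*-10734 + 0*-143216 + 0*81650 + -2*2767 = 118485
  c_6 = 0*27676 + 0*-678445 + -2*-124019 + 0*-10734 + 2*-143216 + 1*81650 + 0*2767 = 43256
  c_7 = 0*27676 + 0*-678445 + 0*-124019 + 0*-10734 + 0*-143216 + 0*81650 + 1*2767 = 2767
p = 19; digits c_i = Σ_j d_{ij}·19^j, 0 ≤ d_{ij} < 19:
  c_1 = 22723 = 18·19^0 + 17·19^1 + 5·19^2 + 3·19^3
  c_2 = 2945 = 0·19^0 + 3·19^1 + 8·19^2
  c_3 = 59848 = 17·19^0 + 14·19^1 + 13·19^2 + 8·19^3
  c_4 = 19197 = 7·19^0 + 3·19^1 + 15·19^2 + 2·19^3
  c_5 = 118485 = 1·19^0 + 4·19^1 + 5·19^2 + 17·19^3
  c_6 = 43256 = 12·19^0 + 15·19^1 + 5·19^2 + 6·19^3
  c_7 = 2767 = 12·19^0 + 12·19^1 + 7·19^2
Factor λ_0 = (18, 0, 17, 7, 1, 12, 12)
Factor λ_1 = (17, 3, 14, 3, 4, 15, 12)
Factor λ_2 = (5, 8, 13, 15, 5, 5, 7)
Factor λ_3 = (3, 0, 8, 2, 17, 6, 0)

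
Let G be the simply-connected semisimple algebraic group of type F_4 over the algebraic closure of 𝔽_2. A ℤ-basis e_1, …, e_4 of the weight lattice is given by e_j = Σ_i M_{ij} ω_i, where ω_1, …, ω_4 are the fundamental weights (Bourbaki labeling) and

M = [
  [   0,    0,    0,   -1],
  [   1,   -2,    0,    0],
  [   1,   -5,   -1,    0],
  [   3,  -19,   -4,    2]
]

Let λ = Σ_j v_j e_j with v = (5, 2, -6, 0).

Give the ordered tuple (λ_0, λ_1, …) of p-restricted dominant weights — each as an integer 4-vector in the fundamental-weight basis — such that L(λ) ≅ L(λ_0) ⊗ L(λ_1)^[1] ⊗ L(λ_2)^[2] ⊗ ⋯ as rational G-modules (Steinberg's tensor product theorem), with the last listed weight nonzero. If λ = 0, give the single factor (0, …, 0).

Converting to the ω-basis (c_i = row i of M dotted with v = (5, 2, -6, 0)):
  c_1 = (0)·(5) + (0)·(2) + (0)·(-6) + (-1)·(0) = 0
  c_2 = (1)·(5) + (-2)·(2) + (0)·(-6) + (0)·(0) = 1
  c_3 = (1)·(5) + (-5)·(2) + (-1)·(-6) + (0)·(0) = 1
  c_4 = (3)·(5) + (-19)·(2) + (-4)·(-6) + (2)·(0) = 1
Base-2 expansion of each c_i:
  c_1 = 0
  c_2 = 1 = 1·2^0
  c_3 = 1 = 1·2^0
  c_4 = 1 = 1·2^0
λ_0 = (0, 1, 1, 1)

((0, 1, 1, 1),)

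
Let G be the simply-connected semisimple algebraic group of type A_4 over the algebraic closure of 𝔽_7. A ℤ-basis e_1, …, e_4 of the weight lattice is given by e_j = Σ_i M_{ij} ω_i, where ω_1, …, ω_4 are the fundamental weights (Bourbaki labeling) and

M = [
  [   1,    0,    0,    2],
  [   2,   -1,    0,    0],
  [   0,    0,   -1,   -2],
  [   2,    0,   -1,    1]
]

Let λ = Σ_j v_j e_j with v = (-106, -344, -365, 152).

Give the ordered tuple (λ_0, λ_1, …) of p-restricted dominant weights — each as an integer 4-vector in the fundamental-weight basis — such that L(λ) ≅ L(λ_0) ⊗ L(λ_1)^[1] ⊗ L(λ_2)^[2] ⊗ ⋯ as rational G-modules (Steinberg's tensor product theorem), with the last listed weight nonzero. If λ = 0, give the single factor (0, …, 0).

Compute c_i = Σ_j M_{ij} v_j with v = (-106, -344, -365, 152):
  c_1 = 1*-106 + 0*-344 + 0*-365 + 2*152 = 198
  c_2 = 2*-106 + -1*-344 + 0*-365 + 0*152 = 132
  c_3 = 0*-106 + 0*-344 + -1*-365 + -2*152 = 61
  c_4 = 2*-106 + 0*-344 + -1*-365 + 1*152 = 305
Base-7 expansion of each c_i:
  c_1 = 198 = 2·7^0 + 0·7^1 + 4·7^2
  c_2 = 132 = 6·7^0 + 4·7^1 + 2·7^2
  c_3 = 61 = 5·7^0 + 1·7^1 + 1·7^2
  c_4 = 305 = 4·7^0 + 1·7^1 + 6·7^2
λ_0 = (2, 6, 5, 4)
λ_1 = (0, 4, 1, 1)
λ_2 = (4, 2, 1, 6)

((2, 6, 5, 4), (0, 4, 1, 1), (4, 2, 1, 6))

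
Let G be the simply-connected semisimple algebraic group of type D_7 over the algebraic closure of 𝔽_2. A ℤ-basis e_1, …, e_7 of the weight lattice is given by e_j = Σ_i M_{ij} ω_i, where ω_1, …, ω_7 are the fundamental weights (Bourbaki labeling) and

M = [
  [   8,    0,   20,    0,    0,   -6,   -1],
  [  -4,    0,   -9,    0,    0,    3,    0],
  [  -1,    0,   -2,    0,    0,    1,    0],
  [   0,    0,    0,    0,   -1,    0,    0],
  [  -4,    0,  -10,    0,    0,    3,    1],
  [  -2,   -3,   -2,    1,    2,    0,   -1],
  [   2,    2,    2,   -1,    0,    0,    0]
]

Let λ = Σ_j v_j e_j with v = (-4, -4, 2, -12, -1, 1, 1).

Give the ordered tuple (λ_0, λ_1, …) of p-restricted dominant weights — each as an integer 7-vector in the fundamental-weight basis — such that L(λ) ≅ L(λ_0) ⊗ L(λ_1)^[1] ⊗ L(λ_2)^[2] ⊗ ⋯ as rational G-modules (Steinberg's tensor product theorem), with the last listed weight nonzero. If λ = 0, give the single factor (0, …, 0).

((1, 1, 1, 1, 0, 1, 0),)

Compute c_i = Σ_j M_{ij} v_j with v = (-4, -4, 2, -12, -1, 1, 1):
  c_1 = 8*-4 + 0*-4 + 20*2 + 0*-12 + 0*-1 + -6*1 + -1*1 = 1
  c_2 = -4*-4 + 0*-4 + -9*2 + 0*-12 + 0*-1 + 3*1 + 0*1 = 1
  c_3 = -1*-4 + 0*-4 + -2*2 + 0*-12 + 0*-1 + 1*1 + 0*1 = 1
  c_4 = 0*-4 + 0*-4 + 0*2 + 0*-12 + -1*-1 + 0*1 + 0*1 = 1
  c_5 = -4*-4 + 0*-4 + -10*2 + 0*-12 + 0*-1 + 3*1 + 1*1 = 0
  c_6 = -2*-4 + -3*-4 + -2*2 + 1*-12 + 2*-1 + 0*1 + -1*1 = 1
  c_7 = 2*-4 + 2*-4 + 2*2 + -1*-12 + 0*-1 + 0*1 + 0*1 = 0
Base-2 expansion of each c_i:
  c_1 = 1 = 1·2^0
  c_2 = 1 = 1·2^0
  c_3 = 1 = 1·2^0
  c_4 = 1 = 1·2^0
  c_5 = 0
  c_6 = 1 = 1·2^0
  c_7 = 0
p-restricted factor λ_0 = (1, 1, 1, 1, 0, 1, 0)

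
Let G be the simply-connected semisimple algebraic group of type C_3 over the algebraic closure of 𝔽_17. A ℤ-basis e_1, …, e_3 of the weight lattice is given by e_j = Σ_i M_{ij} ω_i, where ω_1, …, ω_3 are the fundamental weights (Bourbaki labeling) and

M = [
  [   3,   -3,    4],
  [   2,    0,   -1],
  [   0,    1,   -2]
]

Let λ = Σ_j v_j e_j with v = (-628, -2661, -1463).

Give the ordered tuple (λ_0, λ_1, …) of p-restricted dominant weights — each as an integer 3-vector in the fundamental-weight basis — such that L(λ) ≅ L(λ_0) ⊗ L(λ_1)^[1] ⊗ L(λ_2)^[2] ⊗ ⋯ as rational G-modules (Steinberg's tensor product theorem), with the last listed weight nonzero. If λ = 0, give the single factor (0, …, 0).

Compute c_i = Σ_j M_{ij} v_j with v = (-628, -2661, -1463):
  c_1 = (3)·(-628) + (-3)·(-2661) + (4)·(-1463) = 247
  c_2 = (2)·(-628) + (0)·(-2661) + (-1)·(-1463) = 207
  c_3 = (0)·(-628) + (1)·(-2661) + (-2)·(-1463) = 265
Expand coordinatewise in base 17:
  c_1 = 247 = 9·17^0 + 14·17^1
  c_2 = 207 = 3·17^0 + 12·17^1
  c_3 = 265 = 10·17^0 + 15·17^1
p-restricted factor λ_0 = (9, 3, 10)
p-restricted factor λ_1 = (14, 12, 15)

((9, 3, 10), (14, 12, 15))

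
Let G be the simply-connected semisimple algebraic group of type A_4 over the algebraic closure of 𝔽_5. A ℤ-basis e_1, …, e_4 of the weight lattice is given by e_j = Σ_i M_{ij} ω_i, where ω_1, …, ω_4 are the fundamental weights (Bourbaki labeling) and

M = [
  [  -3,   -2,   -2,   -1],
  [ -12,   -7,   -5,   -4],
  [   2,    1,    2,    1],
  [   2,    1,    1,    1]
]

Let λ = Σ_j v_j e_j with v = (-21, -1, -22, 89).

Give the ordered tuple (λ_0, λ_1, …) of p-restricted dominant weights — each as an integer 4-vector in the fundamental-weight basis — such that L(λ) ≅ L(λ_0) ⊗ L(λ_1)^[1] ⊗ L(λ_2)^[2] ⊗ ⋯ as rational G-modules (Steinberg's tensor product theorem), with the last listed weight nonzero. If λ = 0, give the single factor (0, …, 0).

((0, 3, 2, 4), (4, 2, 0, 4))

ω-coordinates c = M·v, v = (-21, -1, -22, 89):
  c_1 = (-3)·(-21) + (-2)·(-1) + (-2)·(-22) + (-1)·(89) = 20
  c_2 = (-12)·(-21) + (-7)·(-1) + (-5)·(-22) + (-4)·(89) = 13
  c_3 = (2)·(-21) + (1)·(-1) + (2)·(-22) + 1·89 = 2
  c_4 = (2)·(-21) + (1)·(-1) + (1)·(-22) + 1·89 = 24
Base-5 expansion of each c_i:
  c_1 = 20 = 0·5^0 + 4·5^1
  c_2 = 13 = 3·5^0 + 2·5^1
  c_3 = 2 = 2·5^0
  c_4 = 24 = 4·5^0 + 4·5^1
λ_0 = (0, 3, 2, 4)
λ_1 = (4, 2, 0, 4)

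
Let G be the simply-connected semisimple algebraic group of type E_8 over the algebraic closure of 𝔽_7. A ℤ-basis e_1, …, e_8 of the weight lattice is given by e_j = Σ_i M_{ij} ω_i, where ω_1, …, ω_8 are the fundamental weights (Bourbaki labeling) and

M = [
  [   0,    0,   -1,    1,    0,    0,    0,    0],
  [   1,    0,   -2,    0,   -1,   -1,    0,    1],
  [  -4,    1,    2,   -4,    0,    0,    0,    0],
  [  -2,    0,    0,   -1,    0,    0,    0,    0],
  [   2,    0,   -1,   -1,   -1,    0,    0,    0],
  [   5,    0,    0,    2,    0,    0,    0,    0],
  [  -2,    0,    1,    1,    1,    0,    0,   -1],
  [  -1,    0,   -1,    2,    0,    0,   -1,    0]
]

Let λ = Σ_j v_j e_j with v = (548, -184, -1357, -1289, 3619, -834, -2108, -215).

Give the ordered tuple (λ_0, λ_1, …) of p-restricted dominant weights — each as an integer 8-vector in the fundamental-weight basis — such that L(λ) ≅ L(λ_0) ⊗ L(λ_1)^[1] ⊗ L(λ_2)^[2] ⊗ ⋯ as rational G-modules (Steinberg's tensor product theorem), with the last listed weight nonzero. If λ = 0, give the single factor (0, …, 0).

Compute c_i = Σ_j M_{ij} v_j with v = (548, -184, -1357, -1289, 3619, -834, -2108, -215):
  c_1 = (0)·(548) + (0)·(-184) + (-1)·(-1357) + (1)·(-1289) + (0)·(3619) + (0)·(-834) + (0)·(-2108) + (0)·(-215) = 68
  c_2 = (1)·(548) + (0)·(-184) + (-2)·(-1357) + (0)·(-1289) + (-1)·(3619) + (-1)·(-834) + (0)·(-2108) + (1)·(-215) = 262
  c_3 = (-4)·(548) + (1)·(-184) + (2)·(-1357) + (-4)·(-1289) + (0)·(3619) + (0)·(-834) + (0)·(-2108) + (0)·(-215) = 66
  c_4 = (-2)·(548) + (0)·(-184) + (0)·(-1357) + (-1)·(-1289) + (0)·(3619) + (0)·(-834) + (0)·(-2108) + (0)·(-215) = 193
  c_5 = (2)·(548) + (0)·(-184) + (-1)·(-1357) + (-1)·(-1289) + (-1)·(3619) + (0)·(-834) + (0)·(-2108) + (0)·(-215) = 123
  c_6 = (5)·(548) + (0)·(-184) + (0)·(-1357) + (2)·(-1289) + (0)·(3619) + (0)·(-834) + (0)·(-2108) + (0)·(-215) = 162
  c_7 = (-2)·(548) + (0)·(-184) + (1)·(-1357) + (1)·(-1289) + (1)·(3619) + (0)·(-834) + (0)·(-2108) + (-1)·(-215) = 92
  c_8 = (-1)·(548) + (0)·(-184) + (-1)·(-1357) + (2)·(-1289) + (0)·(3619) + (0)·(-834) + (-1)·(-2108) + (0)·(-215) = 339
p = 7; digits c_i = Σ_j d_{ij}·7^j, 0 ≤ d_{ij} < 7:
  c_1 = 68 = 5·7^0 + 2·7^1 + 1·7^2
  c_2 = 262 = 3·7^0 + 2·7^1 + 5·7^2
  c_3 = 66 = 3·7^0 + 2·7^1 + 1·7^2
  c_4 = 193 = 4·7^0 + 6·7^1 + 3·7^2
  c_5 = 123 = 4·7^0 + 3·7^1 + 2·7^2
  c_6 = 162 = 1·7^0 + 2·7^1 + 3·7^2
  c_7 = 92 = 1·7^0 + 6·7^1 + 1·7^2
  c_8 = 339 = 3·7^0 + 6·7^1 + 6·7^2
p-restricted factor λ_0 = (5, 3, 3, 4, 4, 1, 1, 3)
p-restricted factor λ_1 = (2, 2, 2, 6, 3, 2, 6, 6)
p-restricted factor λ_2 = (1, 5, 1, 3, 2, 3, 1, 6)

((5, 3, 3, 4, 4, 1, 1, 3), (2, 2, 2, 6, 3, 2, 6, 6), (1, 5, 1, 3, 2, 3, 1, 6))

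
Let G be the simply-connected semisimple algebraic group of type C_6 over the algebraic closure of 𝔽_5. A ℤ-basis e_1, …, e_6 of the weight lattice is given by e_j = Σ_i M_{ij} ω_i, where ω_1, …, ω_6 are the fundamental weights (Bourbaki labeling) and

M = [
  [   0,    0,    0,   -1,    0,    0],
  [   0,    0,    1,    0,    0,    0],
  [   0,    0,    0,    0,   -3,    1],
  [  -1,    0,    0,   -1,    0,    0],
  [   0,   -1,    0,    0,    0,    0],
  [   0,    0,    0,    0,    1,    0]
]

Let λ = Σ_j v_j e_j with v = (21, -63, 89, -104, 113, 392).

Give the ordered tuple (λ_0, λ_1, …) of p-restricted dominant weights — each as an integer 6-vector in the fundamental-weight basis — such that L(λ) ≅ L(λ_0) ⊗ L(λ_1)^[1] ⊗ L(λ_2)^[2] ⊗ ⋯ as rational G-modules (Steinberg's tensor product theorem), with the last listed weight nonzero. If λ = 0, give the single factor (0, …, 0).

Compute c_i = Σ_j M_{ij} v_j with v = (21, -63, 89, -104, 113, 392):
  c_1 = 0*21 + 0*-63 + 0*89 + -1*-104 + 0*113 + 0*392 = 104
  c_2 = 0*21 + 0*-63 + 1*89 + 0*-104 + 0*113 + 0*392 = 89
  c_3 = 0*21 + 0*-63 + 0*89 + 0*-104 + -3*113 + 1*392 = 53
  c_4 = -1*21 + 0*-63 + 0*89 + -1*-104 + 0*113 + 0*392 = 83
  c_5 = 0*21 + -1*-63 + 0*89 + 0*-104 + 0*113 + 0*392 = 63
  c_6 = 0*21 + 0*-63 + 0*89 + 0*-104 + 1*113 + 0*392 = 113
Writing each c_i in base p = 5:
  c_1 = 104 = 4·5^0 + 0·5^1 + 4·5^2
  c_2 = 89 = 4·5^0 + 2·5^1 + 3·5^2
  c_3 = 53 = 3·5^0 + 0·5^1 + 2·5^2
  c_4 = 83 = 3·5^0 + 1·5^1 + 3·5^2
  c_5 = 63 = 3·5^0 + 2·5^1 + 2·5^2
  c_6 = 113 = 3·5^0 + 2·5^1 + 4·5^2
λ_0 = (4, 4, 3, 3, 3, 3)
λ_1 = (0, 2, 0, 1, 2, 2)
λ_2 = (4, 3, 2, 3, 2, 4)

((4, 4, 3, 3, 3, 3), (0, 2, 0, 1, 2, 2), (4, 3, 2, 3, 2, 4))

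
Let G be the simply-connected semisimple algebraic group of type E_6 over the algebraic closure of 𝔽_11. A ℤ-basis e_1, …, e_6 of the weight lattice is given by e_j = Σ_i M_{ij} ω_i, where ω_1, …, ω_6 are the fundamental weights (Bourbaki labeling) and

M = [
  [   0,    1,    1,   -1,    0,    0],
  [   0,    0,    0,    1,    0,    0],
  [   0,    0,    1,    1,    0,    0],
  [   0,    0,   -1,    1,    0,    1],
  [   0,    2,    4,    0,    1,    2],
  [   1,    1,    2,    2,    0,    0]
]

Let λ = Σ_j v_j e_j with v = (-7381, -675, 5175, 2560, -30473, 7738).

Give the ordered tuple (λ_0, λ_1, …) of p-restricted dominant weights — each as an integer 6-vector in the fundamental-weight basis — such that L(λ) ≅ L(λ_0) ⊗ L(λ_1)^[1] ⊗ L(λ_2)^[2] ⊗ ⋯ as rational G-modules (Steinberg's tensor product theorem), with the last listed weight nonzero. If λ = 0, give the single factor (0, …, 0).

((4, 8, 2, 8, 8, 0), (0, 1, 10, 3, 10, 3), (5, 10, 8, 9, 2, 6), (1, 1, 5, 3, 3, 5))

Compute c_i = Σ_j M_{ij} v_j with v = (-7381, -675, 5175, 2560, -30473, 7738):
  c_1 = (0)·(-7381) + (1)·(-675) + 1·5175 + (-1)·(2560) + (0)·(-30473) + 0·7738 = 1940
  c_2 = (0)·(-7381) + (0)·(-675) + 0·5175 + 1·2560 + (0)·(-30473) + 0·7738 = 2560
  c_3 = (0)·(-7381) + (0)·(-675) + 1·5175 + 1·2560 + (0)·(-30473) + 0·7738 = 7735
  c_4 = (0)·(-7381) + (0)·(-675) + (-1)·(5175) + 1·2560 + (0)·(-30473) + 1·7738 = 5123
  c_5 = (0)·(-7381) + (2)·(-675) + 4·5175 + 0·2560 + (1)·(-30473) + 2·7738 = 4353
  c_6 = (1)·(-7381) + (1)·(-675) + 2·5175 + 2·2560 + (0)·(-30473) + 0·7738 = 7414
Expand coordinatewise in base 11:
  c_1 = 1940 = 4·11^0 + 0·11^1 + 5·11^2 + 1·11^3
  c_2 = 2560 = 8·11^0 + 1·11^1 + 10·11^2 + 1·11^3
  c_3 = 7735 = 2·11^0 + 10·11^1 + 8·11^2 + 5·11^3
  c_4 = 5123 = 8·11^0 + 3·11^1 + 9·11^2 + 3·11^3
  c_5 = 4353 = 8·11^0 + 10·11^1 + 2·11^2 + 3·11^3
  c_6 = 7414 = 0·11^0 + 3·11^1 + 6·11^2 + 5·11^3
p-restricted factor λ_0 = (4, 8, 2, 8, 8, 0)
p-restricted factor λ_1 = (0, 1, 10, 3, 10, 3)
p-restricted factor λ_2 = (5, 10, 8, 9, 2, 6)
p-restricted factor λ_3 = (1, 1, 5, 3, 3, 5)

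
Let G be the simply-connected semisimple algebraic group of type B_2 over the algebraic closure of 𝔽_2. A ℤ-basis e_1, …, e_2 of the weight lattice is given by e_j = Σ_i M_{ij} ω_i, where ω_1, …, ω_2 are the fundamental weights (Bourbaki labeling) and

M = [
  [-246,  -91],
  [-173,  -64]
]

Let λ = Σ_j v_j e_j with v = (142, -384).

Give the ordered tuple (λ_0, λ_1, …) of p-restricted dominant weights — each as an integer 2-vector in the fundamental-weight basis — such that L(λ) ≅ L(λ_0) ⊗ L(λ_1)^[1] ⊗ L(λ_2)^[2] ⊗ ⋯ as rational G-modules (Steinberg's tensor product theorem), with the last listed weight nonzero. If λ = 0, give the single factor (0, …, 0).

Converting to the ω-basis (c_i = row i of M dotted with v = (142, -384)):
  c_1 = (-246)·(142) + (-91)·(-384) = 12
  c_2 = (-173)·(142) + (-64)·(-384) = 10
Base-2 expansion of each c_i:
  c_1 = 12 = 0·2^0 + 0·2^1 + 1·2^2 + 1·2^3
  c_2 = 10 = 0·2^0 + 1·2^1 + 0·2^2 + 1·2^3
p-restricted factor λ_0 = (0, 0)
p-restricted factor λ_1 = (0, 1)
p-restricted factor λ_2 = (1, 0)
p-restricted factor λ_3 = (1, 1)

((0, 0), (0, 1), (1, 0), (1, 1))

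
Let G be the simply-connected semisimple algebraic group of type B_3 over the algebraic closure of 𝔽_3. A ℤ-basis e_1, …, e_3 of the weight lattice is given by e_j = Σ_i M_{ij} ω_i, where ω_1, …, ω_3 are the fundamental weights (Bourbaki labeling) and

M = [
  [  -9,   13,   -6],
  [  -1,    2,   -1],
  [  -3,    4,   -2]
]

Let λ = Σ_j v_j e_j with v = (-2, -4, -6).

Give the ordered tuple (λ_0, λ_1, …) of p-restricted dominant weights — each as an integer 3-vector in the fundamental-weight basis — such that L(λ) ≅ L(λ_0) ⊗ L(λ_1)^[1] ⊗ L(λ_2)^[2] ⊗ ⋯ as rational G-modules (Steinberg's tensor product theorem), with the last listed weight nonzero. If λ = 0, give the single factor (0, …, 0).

((2, 0, 2),)

Converting to the ω-basis (c_i = row i of M dotted with v = (-2, -4, -6)):
  c_1 = (-9)·(-2) + (13)·(-4) + (-6)·(-6) = 2
  c_2 = (-1)·(-2) + (2)·(-4) + (-1)·(-6) = 0
  c_3 = (-3)·(-2) + (4)·(-4) + (-2)·(-6) = 2
Expand coordinatewise in base 3:
  c_1 = 2 = 2·3^0
  c_2 = 0
  c_3 = 2 = 2·3^0
λ_0 = (2, 0, 2)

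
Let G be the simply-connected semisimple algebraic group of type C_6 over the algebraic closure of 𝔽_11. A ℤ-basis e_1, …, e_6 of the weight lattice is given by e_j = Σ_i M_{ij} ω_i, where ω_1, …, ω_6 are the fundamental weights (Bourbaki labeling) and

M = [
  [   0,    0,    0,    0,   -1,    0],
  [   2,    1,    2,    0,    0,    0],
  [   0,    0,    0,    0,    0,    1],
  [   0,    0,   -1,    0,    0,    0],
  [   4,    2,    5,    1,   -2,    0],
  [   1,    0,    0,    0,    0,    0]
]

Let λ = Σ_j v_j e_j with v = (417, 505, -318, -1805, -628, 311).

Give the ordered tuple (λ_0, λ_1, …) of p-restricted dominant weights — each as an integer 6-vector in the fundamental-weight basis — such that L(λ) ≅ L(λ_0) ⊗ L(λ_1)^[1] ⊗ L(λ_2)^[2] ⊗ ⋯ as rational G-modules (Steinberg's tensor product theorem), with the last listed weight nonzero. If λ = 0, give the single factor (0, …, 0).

((1, 10, 3, 10, 0, 10), (2, 8, 6, 6, 5, 4), (5, 5, 2, 2, 4, 3))

Change of basis e → ω: c = M·v where v = (417, 505, -318, -1805, -628, 311):
  c_1 = (0)·(417) + (0)·(505) + (0)·(-318) + (0)·(-1805) + (-1)·(-628) + (0)·(311) = 628
  c_2 = (2)·(417) + (1)·(505) + (2)·(-318) + (0)·(-1805) + (0)·(-628) + (0)·(311) = 703
  c_3 = (0)·(417) + (0)·(505) + (0)·(-318) + (0)·(-1805) + (0)·(-628) + (1)·(311) = 311
  c_4 = (0)·(417) + (0)·(505) + (-1)·(-318) + (0)·(-1805) + (0)·(-628) + (0)·(311) = 318
  c_5 = (4)·(417) + (2)·(505) + (5)·(-318) + (1)·(-1805) + (-2)·(-628) + (0)·(311) = 539
  c_6 = (1)·(417) + (0)·(505) + (0)·(-318) + (0)·(-1805) + (0)·(-628) + (0)·(311) = 417
p = 11; digits c_i = Σ_j d_{ij}·11^j, 0 ≤ d_{ij} < 11:
  c_1 = 628 = 1·11^0 + 2·11^1 + 5·11^2
  c_2 = 703 = 10·11^0 + 8·11^1 + 5·11^2
  c_3 = 311 = 3·11^0 + 6·11^1 + 2·11^2
  c_4 = 318 = 10·11^0 + 6·11^1 + 2·11^2
  c_5 = 539 = 0·11^0 + 5·11^1 + 4·11^2
  c_6 = 417 = 10·11^0 + 4·11^1 + 3·11^2
Factor λ_0 = (1, 10, 3, 10, 0, 10)
Factor λ_1 = (2, 8, 6, 6, 5, 4)
Factor λ_2 = (5, 5, 2, 2, 4, 3)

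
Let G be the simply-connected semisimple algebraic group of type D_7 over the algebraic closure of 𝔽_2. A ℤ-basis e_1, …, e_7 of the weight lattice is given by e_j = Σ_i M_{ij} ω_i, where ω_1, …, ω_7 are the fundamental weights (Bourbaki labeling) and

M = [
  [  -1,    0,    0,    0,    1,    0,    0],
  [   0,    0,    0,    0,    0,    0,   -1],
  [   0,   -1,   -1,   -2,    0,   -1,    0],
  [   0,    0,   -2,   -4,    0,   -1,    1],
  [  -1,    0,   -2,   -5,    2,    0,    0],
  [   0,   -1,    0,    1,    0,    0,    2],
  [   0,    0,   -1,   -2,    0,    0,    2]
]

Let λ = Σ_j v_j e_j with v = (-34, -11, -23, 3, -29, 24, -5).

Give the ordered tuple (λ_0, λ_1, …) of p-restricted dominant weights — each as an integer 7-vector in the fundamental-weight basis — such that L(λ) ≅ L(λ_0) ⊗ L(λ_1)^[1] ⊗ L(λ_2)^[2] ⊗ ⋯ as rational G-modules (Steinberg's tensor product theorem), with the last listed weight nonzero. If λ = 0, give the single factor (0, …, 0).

((1, 1, 0, 1, 1, 0, 1), (0, 0, 0, 0, 1, 0, 1), (1, 1, 1, 1, 1, 1, 1))

Change of basis e → ω: c = M·v where v = (-34, -11, -23, 3, -29, 24, -5):
  c_1 = -1*-34 + 0*-11 + 0*-23 + 0*3 + 1*-29 + 0*24 + 0*-5 = 5
  c_2 = 0*-34 + 0*-11 + 0*-23 + 0*3 + 0*-29 + 0*24 + -1*-5 = 5
  c_3 = 0*-34 + -1*-11 + -1*-23 + -2*3 + 0*-29 + -1*24 + 0*-5 = 4
  c_4 = 0*-34 + 0*-11 + -2*-23 + -4*3 + 0*-29 + -1*24 + 1*-5 = 5
  c_5 = -1*-34 + 0*-11 + -2*-23 + -5*3 + 2*-29 + 0*24 + 0*-5 = 7
  c_6 = 0*-34 + -1*-11 + 0*-23 + 1*3 + 0*-29 + 0*24 + 2*-5 = 4
  c_7 = 0*-34 + 0*-11 + -1*-23 + -2*3 + 0*-29 + 0*24 + 2*-5 = 7
p = 2; digits c_i = Σ_j d_{ij}·2^j, 0 ≤ d_{ij} < 2:
  c_1 = 5 = 1·2^0 + 0·2^1 + 1·2^2
  c_2 = 5 = 1·2^0 + 0·2^1 + 1·2^2
  c_3 = 4 = 0·2^0 + 0·2^1 + 1·2^2
  c_4 = 5 = 1·2^0 + 0·2^1 + 1·2^2
  c_5 = 7 = 1·2^0 + 1·2^1 + 1·2^2
  c_6 = 4 = 0·2^0 + 0·2^1 + 1·2^2
  c_7 = 7 = 1·2^0 + 1·2^1 + 1·2^2
λ_0 = (1, 1, 0, 1, 1, 0, 1)
λ_1 = (0, 0, 0, 0, 1, 0, 1)
λ_2 = (1, 1, 1, 1, 1, 1, 1)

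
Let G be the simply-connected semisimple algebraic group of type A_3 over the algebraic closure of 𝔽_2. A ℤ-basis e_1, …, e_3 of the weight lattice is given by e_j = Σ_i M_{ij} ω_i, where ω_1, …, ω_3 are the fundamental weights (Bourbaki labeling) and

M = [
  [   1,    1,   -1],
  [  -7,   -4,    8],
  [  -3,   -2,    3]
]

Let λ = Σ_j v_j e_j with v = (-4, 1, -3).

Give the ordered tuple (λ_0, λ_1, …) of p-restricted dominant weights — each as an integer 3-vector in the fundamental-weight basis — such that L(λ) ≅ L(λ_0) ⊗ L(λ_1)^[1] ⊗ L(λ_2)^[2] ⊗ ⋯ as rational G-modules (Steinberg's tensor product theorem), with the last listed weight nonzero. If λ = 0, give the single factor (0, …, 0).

((0, 0, 1),)

Compute c_i = Σ_j M_{ij} v_j with v = (-4, 1, -3):
  c_1 = (1)·(-4) + (1)·(1) + (-1)·(-3) = 0
  c_2 = (-7)·(-4) + (-4)·(1) + (8)·(-3) = 0
  c_3 = (-3)·(-4) + (-2)·(1) + (3)·(-3) = 1
Base-2 expansion of each c_i:
  c_1 = 0
  c_2 = 0
  c_3 = 1 = 1·2^0
p-restricted factor λ_0 = (0, 0, 1)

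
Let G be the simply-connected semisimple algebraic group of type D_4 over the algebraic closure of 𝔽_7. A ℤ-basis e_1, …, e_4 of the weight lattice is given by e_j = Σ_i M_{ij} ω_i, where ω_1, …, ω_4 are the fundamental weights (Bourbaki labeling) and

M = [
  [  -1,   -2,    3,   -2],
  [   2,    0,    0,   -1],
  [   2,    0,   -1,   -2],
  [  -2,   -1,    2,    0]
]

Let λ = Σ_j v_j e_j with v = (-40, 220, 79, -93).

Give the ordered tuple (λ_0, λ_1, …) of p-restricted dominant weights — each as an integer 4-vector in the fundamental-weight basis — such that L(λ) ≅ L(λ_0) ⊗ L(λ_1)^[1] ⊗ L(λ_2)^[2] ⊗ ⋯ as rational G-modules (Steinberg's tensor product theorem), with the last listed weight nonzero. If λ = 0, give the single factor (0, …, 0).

((2, 6, 6, 4), (3, 1, 3, 2))

Change of basis e → ω: c = M·v where v = (-40, 220, 79, -93):
  c_1 = (-1)·(-40) + (-2)·(220) + (3)·(79) + (-2)·(-93) = 23
  c_2 = (2)·(-40) + (0)·(220) + (0)·(79) + (-1)·(-93) = 13
  c_3 = (2)·(-40) + (0)·(220) + (-1)·(79) + (-2)·(-93) = 27
  c_4 = (-2)·(-40) + (-1)·(220) + (2)·(79) + (0)·(-93) = 18
Base-7 expansion of each c_i:
  c_1 = 23 = 2·7^0 + 3·7^1
  c_2 = 13 = 6·7^0 + 1·7^1
  c_3 = 27 = 6·7^0 + 3·7^1
  c_4 = 18 = 4·7^0 + 2·7^1
λ_0 = (2, 6, 6, 4)
λ_1 = (3, 1, 3, 2)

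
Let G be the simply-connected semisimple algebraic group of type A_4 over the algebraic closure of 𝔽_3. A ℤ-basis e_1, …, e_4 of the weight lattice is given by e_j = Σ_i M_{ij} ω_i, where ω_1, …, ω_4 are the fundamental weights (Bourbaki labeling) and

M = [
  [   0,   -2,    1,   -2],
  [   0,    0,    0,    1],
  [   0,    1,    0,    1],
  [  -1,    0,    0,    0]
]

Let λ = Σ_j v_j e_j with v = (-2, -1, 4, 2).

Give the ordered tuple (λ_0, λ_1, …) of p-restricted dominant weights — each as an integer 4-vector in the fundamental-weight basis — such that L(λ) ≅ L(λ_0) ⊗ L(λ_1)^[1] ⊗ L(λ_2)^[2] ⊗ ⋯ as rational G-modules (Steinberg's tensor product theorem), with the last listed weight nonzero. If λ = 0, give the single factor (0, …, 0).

((2, 2, 1, 2),)

Compute c_i = Σ_j M_{ij} v_j with v = (-2, -1, 4, 2):
  c_1 = 0*-2 + -2*-1 + 1*4 + -2*2 = 2
  c_2 = 0*-2 + 0*-1 + 0*4 + 1*2 = 2
  c_3 = 0*-2 + 1*-1 + 0*4 + 1*2 = 1
  c_4 = -1*-2 + 0*-1 + 0*4 + 0*2 = 2
p = 3; digits c_i = Σ_j d_{ij}·3^j, 0 ≤ d_{ij} < 3:
  c_1 = 2 = 2·3^0
  c_2 = 2 = 2·3^0
  c_3 = 1 = 1·3^0
  c_4 = 2 = 2·3^0
p-restricted factor λ_0 = (2, 2, 1, 2)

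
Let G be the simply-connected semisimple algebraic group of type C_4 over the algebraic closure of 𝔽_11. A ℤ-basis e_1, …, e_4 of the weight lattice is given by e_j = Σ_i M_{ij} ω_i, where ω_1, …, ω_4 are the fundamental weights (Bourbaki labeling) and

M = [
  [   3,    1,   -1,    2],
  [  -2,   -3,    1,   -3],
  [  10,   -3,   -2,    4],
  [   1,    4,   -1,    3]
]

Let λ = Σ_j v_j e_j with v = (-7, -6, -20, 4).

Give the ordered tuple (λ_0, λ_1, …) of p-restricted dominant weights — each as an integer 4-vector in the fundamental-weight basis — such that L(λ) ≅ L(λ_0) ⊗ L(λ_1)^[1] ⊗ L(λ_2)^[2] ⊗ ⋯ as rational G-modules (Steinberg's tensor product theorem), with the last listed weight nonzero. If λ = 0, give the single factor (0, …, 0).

In the fundamental-weight basis, λ has coordinates c = M·v (v = (-7, -6, -20, 4)):
  c_1 = (3)·(-7) + (1)·(-6) + (-1)·(-20) + 2·4 = 1
  c_2 = (-2)·(-7) + (-3)·(-6) + (1)·(-20) + (-3)·(4) = 0
  c_3 = (10)·(-7) + (-3)·(-6) + (-2)·(-20) + 4·4 = 4
  c_4 = (1)·(-7) + (4)·(-6) + (-1)·(-20) + 3·4 = 1
p = 11; digits c_i = Σ_j d_{ij}·11^j, 0 ≤ d_{ij} < 11:
  c_1 = 1 = 1·11^0
  c_2 = 0
  c_3 = 4 = 4·11^0
  c_4 = 1 = 1·11^0
λ_0 = (1, 0, 4, 1)

((1, 0, 4, 1),)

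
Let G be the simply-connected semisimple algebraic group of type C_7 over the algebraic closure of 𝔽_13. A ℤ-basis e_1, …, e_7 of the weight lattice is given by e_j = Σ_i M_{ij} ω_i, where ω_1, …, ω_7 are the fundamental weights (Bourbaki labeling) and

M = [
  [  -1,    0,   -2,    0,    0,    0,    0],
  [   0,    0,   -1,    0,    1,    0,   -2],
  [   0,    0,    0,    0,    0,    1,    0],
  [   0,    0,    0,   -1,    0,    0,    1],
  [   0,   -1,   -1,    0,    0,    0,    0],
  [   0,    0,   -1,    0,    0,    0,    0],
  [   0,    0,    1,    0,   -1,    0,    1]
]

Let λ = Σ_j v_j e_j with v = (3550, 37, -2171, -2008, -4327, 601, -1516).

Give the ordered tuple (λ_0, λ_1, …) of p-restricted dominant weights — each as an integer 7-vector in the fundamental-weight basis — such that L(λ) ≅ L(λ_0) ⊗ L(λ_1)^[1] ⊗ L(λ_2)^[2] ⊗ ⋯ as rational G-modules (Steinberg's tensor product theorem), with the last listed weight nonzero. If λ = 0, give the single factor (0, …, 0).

((12, 5, 3, 11, 2, 0, 3), (8, 2, 7, 11, 8, 11, 10), (4, 5, 3, 2, 12, 12, 3))

Compute c_i = Σ_j M_{ij} v_j with v = (3550, 37, -2171, -2008, -4327, 601, -1516):
  c_1 = (-1)·(3550) + 0·37 + (-2)·(-2171) + (0)·(-2008) + (0)·(-4327) + 0·601 + (0)·(-1516) = 792
  c_2 = 0·3550 + 0·37 + (-1)·(-2171) + (0)·(-2008) + (1)·(-4327) + 0·601 + (-2)·(-1516) = 876
  c_3 = 0·3550 + 0·37 + (0)·(-2171) + (0)·(-2008) + (0)·(-4327) + 1·601 + (0)·(-1516) = 601
  c_4 = 0·3550 + 0·37 + (0)·(-2171) + (-1)·(-2008) + (0)·(-4327) + 0·601 + (1)·(-1516) = 492
  c_5 = 0·3550 + (-1)·(37) + (-1)·(-2171) + (0)·(-2008) + (0)·(-4327) + 0·601 + (0)·(-1516) = 2134
  c_6 = 0·3550 + 0·37 + (-1)·(-2171) + (0)·(-2008) + (0)·(-4327) + 0·601 + (0)·(-1516) = 2171
  c_7 = 0·3550 + 0·37 + (1)·(-2171) + (0)·(-2008) + (-1)·(-4327) + 0·601 + (1)·(-1516) = 640
Expand coordinatewise in base 13:
  c_1 = 792 = 12·13^0 + 8·13^1 + 4·13^2
  c_2 = 876 = 5·13^0 + 2·13^1 + 5·13^2
  c_3 = 601 = 3·13^0 + 7·13^1 + 3·13^2
  c_4 = 492 = 11·13^0 + 11·13^1 + 2·13^2
  c_5 = 2134 = 2·13^0 + 8·13^1 + 12·13^2
  c_6 = 2171 = 0·13^0 + 11·13^1 + 12·13^2
  c_7 = 640 = 3·13^0 + 10·13^1 + 3·13^2
Factor λ_0 = (12, 5, 3, 11, 2, 0, 3)
Factor λ_1 = (8, 2, 7, 11, 8, 11, 10)
Factor λ_2 = (4, 5, 3, 2, 12, 12, 3)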